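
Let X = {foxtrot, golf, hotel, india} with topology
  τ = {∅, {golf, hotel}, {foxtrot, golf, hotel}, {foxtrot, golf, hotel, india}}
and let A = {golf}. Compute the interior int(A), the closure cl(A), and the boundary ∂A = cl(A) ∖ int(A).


int(A) = ∅, cl(A) = {foxtrot, golf, hotel, india}, ∂A = {foxtrot, golf, hotel, india}.

Closed sets in (X, τ) are complements of opens:
  closed(X, τ) = {∅, {india}, {foxtrot, india}, {foxtrot, golf, hotel, india}}.
int(A) = ⋃ {U ∈ τ : U ⊆ A}. Opens contained in A: ∅.
Taking the union of these: int(A) = ∅.
cl(A) = ⋂ {C closed : A ⊆ C}. Closed sets containing A: {foxtrot, golf, hotel, india}.
Intersecting these: cl(A) = {foxtrot, golf, hotel, india}.
∂A = cl(A) ∖ int(A) = {foxtrot, golf, hotel, india} ∖ ∅ = {foxtrot, golf, hotel, india}.


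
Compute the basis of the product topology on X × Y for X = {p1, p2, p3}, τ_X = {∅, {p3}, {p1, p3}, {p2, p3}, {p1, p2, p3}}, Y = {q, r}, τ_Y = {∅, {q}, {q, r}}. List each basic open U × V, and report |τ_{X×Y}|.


Basis B = {∅ × ∅, {p3} × {q}, {p1, p3} × {q}, {p2, p3} × {q}, {p3} × {q, r}, {p1, p2, p3} × {q}, {p1, p3} × {q, r}, {p2, p3} × {q, r}, {p1, p2, p3} × {q, r}}; |τ_{X×Y}| = 14.

Enumerate products U × V with U ∈ τ_X, V ∈ τ_Y (deduplicated):
  ∅ × ∅ = {} (∅)
  {p3} × {q} = {(p3,q)}
  {p1, p3} × {q} = {(p1,q), (p3,q)}
  {p2, p3} × {q} = {(p2,q), (p3,q)}
  {p3} × {q, r} = {(p3,q), (p3,r)}
  {p1, p2, p3} × {q} = {(p1,q), (p2,q), (p3,q)}
  {p1, p3} × {q, r} = {(p1,q), (p1,r), (p3,q), (p3,r)}
  {p2, p3} × {q, r} = {(p2,q), (p2,r), (p3,q), (p3,r)}
  {p1, p2, p3} × {q, r} = {(p1,q), (p1,r), (p2,q), (p2,r), (p3,q), (p3,r)}
These 9 distinct sets form the basis B.
Close under arbitrary unions to get τ_{X×Y}; counting gives |τ_{X×Y}| = 14.


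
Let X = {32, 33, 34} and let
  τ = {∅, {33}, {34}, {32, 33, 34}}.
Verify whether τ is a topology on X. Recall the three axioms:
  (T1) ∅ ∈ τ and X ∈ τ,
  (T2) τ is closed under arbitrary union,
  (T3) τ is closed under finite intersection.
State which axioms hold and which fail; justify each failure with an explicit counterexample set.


τ is NOT a topology on X.

Axiom (T1): ∅ ∈ τ? Yes; X ∈ τ? Yes.
Axiom (T2/T3): check pairwise unions and intersections of members of τ.
Counterexample for (T2): {33} ∪ {34} = {33, 34} ∉ τ. Therefore τ is NOT a topology.


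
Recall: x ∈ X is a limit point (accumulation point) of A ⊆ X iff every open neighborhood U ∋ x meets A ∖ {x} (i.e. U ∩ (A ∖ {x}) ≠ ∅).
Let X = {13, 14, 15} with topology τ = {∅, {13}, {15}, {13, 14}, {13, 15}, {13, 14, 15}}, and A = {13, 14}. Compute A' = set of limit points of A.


A' = {14}

For each x ∈ X, list the open sets U ∈ τ with x ∈ U, then check whether U ∩ (A ∖ {x}) ≠ ∅ for every such U.
  x = 13: open {13} ∋ x has {13} ∩ (A ∖ {13}) = ∅, so x is NOT a limit point.
  x = 14: opens ∋ x are {13, 14}, {13, 14, 15}; each meets A ∖ {14}, so x IS a limit point.
  x = 15: open {15} ∋ x has {15} ∩ (A ∖ {15}) = ∅, so x is NOT a limit point.
Collecting: A' = {14}.


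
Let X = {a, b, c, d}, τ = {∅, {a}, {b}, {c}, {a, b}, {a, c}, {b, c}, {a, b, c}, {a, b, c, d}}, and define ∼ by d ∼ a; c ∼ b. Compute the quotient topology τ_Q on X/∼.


X/∼ = {[a=d], [b=c]}; |τ_Q| = 3.

Equivalence classes: [a=d], [b=c].
Quotient map π: X → X/∼ sends a ↦ [a=d], b ↦ [b=c], c ↦ [b=c], d ↦ [a=d].
For each subset V ⊆ X/∼, compute π^{-1}(V) ⊆ X and check whether π^{-1}(V) ∈ τ. V is open in τ_Q iff π^{-1}(V) ∈ τ.
  V = {}: π^{-1}(V) = ∅ ∈ τ ✓.
  V = {[a=d]}: π^{-1}(V) = {a, d} ∉ τ ✗.
  V = {[b=c]}: π^{-1}(V) = {b, c} ∈ τ ✓.
  V = {[a=d], [b=c]}: π^{-1}(V) = {a, b, c, d} ∈ τ ✓.
Open sets in the quotient: τ_Q = {{}, {[b=c]}, {[a=d], [b=c]}} (3 elements).


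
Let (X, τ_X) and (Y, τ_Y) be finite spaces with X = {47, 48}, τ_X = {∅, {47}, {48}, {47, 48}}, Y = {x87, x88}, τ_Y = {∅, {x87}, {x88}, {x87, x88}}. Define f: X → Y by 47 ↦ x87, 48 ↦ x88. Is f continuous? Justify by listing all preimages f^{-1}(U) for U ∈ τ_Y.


f IS continuous.

Compute f^{-1}(U) for each U ∈ τ_Y:
  U = ∅: f^{-1}(U) = ∅ ∈ τ_X ✓.
  U = {x87}: f^{-1}(U) = {47} ∈ τ_X ✓.
  U = {x88}: f^{-1}(U) = {48} ∈ τ_X ✓.
  U = {x87, x88}: f^{-1}(U) = {47, 48} ∈ τ_X ✓.
Every preimage lies in τ_X, so f IS continuous.


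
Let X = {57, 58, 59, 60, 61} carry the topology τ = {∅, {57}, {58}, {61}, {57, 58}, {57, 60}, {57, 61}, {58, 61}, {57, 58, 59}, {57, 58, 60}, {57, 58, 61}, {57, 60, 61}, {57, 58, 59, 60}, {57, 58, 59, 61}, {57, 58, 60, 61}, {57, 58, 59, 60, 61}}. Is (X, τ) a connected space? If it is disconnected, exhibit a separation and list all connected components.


(X, τ) is disconnected; components = [{61}, {57, 58, 59, 60}].

Find clopen sets (U ∈ τ with X ∖ U ∈ τ):
  U = ∅, X ∖ U = {57, 58, 59, 60, 61} — both open, so U is clopen.
  U = {61}, X ∖ U = {57, 58, 59, 60} — both open, so U is clopen.
  U = {57, 58, 59, 60}, X ∖ U = {61} — both open, so U is clopen.
  U = {57, 58, 59, 60, 61}, X ∖ U = ∅ — both open, so U is clopen.
Nontrivial clopen(s) exist: e.g. {57, 58, 59, 60}. So (X, τ) is disconnected.
Compute connected components by grouping points that agree on all clopens:
  component: {61}
  component: {57, 58, 59, 60}


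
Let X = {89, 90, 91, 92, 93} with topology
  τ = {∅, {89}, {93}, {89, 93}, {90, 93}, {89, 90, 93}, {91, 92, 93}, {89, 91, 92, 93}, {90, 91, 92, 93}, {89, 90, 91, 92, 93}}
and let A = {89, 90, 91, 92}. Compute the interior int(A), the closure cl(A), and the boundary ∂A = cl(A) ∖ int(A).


int(A) = {89}, cl(A) = {89, 90, 91, 92}, ∂A = {90, 91, 92}.

Closed sets in (X, τ) are complements of opens:
  closed(X, τ) = {∅, {89}, {90}, {89, 90}, {91, 92}, {89, 91, 92}, {90, 91, 92}, {89, 90, 91, 92}, {90, 91, 92, 93}, {89, 90, 91, 92, 93}}.
int(A) = ⋃ {U ∈ τ : U ⊆ A}. Opens contained in A: ∅, {89}.
Taking the union of these: int(A) = {89}.
cl(A) = ⋂ {C closed : A ⊆ C}. Closed sets containing A: {89, 90, 91, 92}, {89, 90, 91, 92, 93}.
Intersecting these: cl(A) = {89, 90, 91, 92}.
∂A = cl(A) ∖ int(A) = {89, 90, 91, 92} ∖ {89} = {90, 91, 92}.


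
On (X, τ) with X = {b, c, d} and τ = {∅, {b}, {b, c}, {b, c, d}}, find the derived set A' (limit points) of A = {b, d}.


A' = {c, d}

For each x ∈ X, list the open sets U ∈ τ with x ∈ U, then check whether U ∩ (A ∖ {x}) ≠ ∅ for every such U.
  x = b: open {b} ∋ x has {b} ∩ (A ∖ {b}) = ∅, so x is NOT a limit point.
  x = c: opens ∋ x are {b, c}, {b, c, d}; each meets A ∖ {c}, so x IS a limit point.
  x = d: opens ∋ x are {b, c, d}; each meets A ∖ {d}, so x IS a limit point.
Collecting: A' = {c, d}.


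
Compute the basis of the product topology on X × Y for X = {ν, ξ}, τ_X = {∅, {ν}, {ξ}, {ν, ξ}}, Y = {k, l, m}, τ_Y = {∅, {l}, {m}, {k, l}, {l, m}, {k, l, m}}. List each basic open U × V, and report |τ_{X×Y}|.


Basis B = {∅ × ∅, {ν} × {l}, {ν} × {m}, {ξ} × {l}, {ξ} × {m}, {ν} × {k, l}, {ν} × {l, m}, {ν, ξ} × {l}, {ν, ξ} × {m}, {ξ} × {k, l}, {ξ} × {l, m}, {ν} × {k, l, m}, {ξ} × {k, l, m}, {ν, ξ} × {k, l}, {ν, ξ} × {l, m}, {ν, ξ} × {k, l, m}}; |τ_{X×Y}| = 36.

Enumerate products U × V with U ∈ τ_X, V ∈ τ_Y (deduplicated):
  ∅ × ∅ = {} (∅)
  {ν} × {l} = {(ν,l)}
  {ν} × {m} = {(ν,m)}
  {ξ} × {l} = {(ξ,l)}
  {ξ} × {m} = {(ξ,m)}
  {ν} × {k, l} = {(ν,k), (ν,l)}
  {ν} × {l, m} = {(ν,l), (ν,m)}
  {ν, ξ} × {l} = {(ν,l), (ξ,l)}
  {ν, ξ} × {m} = {(ν,m), (ξ,m)}
  {ξ} × {k, l} = {(ξ,k), (ξ,l)}
  {ξ} × {l, m} = {(ξ,l), (ξ,m)}
  {ν} × {k, l, m} = {(ν,k), (ν,l), (ν,m)}
  {ξ} × {k, l, m} = {(ξ,k), (ξ,l), (ξ,m)}
  {ν, ξ} × {k, l} = {(ν,k), (ν,l), (ξ,k), (ξ,l)}
  {ν, ξ} × {l, m} = {(ν,l), (ν,m), (ξ,l), (ξ,m)}
  {ν, ξ} × {k, l, m} = {(ν,k), (ν,l), (ν,m), (ξ,k), (ξ,l), (ξ,m)}
These 16 distinct sets form the basis B.
Close under arbitrary unions to get τ_{X×Y}; counting gives |τ_{X×Y}| = 36.


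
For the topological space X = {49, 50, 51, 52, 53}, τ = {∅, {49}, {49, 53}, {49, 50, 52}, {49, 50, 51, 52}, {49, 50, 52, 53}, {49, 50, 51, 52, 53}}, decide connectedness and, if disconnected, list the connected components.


(X, τ) is connected.

Find clopen sets (U ∈ τ with X ∖ U ∈ τ):
  U = ∅, X ∖ U = {49, 50, 51, 52, 53} — both open, so U is clopen.
  U = {49, 50, 51, 52, 53}, X ∖ U = ∅ — both open, so U is clopen.
Only trivial clopens (∅ and X) exist, so (X, τ) is connected.
Compute connected components by grouping points that agree on all clopens:
  component: {49, 50, 51, 52, 53}


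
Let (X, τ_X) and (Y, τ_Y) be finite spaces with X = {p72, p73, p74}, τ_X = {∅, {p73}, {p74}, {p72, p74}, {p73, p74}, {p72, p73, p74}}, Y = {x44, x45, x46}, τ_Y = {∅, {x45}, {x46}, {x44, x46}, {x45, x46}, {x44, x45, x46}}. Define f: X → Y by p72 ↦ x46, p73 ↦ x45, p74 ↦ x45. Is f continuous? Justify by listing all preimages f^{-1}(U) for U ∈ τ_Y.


f is NOT continuous.

Compute f^{-1}(U) for each U ∈ τ_Y:
  U = ∅: f^{-1}(U) = ∅ ∈ τ_X ✓.
  U = {x45}: f^{-1}(U) = {p73, p74} ∈ τ_X ✓.
  U = {x46}: f^{-1}(U) = {p72} ∉ τ_X ✗.
  U = {x44, x46}: f^{-1}(U) = {p72} ∉ τ_X ✗.
  U = {x45, x46}: f^{-1}(U) = {p72, p73, p74} ∈ τ_X ✓.
  U = {x44, x45, x46}: f^{-1}(U) = {p72, p73, p74} ∈ τ_X ✓.
Found U = {x46} with f^{-1}(U) = {p72} not in τ_X. Therefore f is NOT continuous.


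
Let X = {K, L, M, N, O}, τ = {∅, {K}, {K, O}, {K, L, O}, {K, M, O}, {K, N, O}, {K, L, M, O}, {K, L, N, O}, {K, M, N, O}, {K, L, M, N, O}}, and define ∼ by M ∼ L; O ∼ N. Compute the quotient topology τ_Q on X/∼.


X/∼ = {[K], [L=M], [N=O]}; |τ_Q| = 4.

Equivalence classes: [K], [L=M], [N=O].
Quotient map π: X → X/∼ sends K ↦ [K], L ↦ [L=M], M ↦ [L=M], N ↦ [N=O], O ↦ [N=O].
For each subset V ⊆ X/∼, compute π^{-1}(V) ⊆ X and check whether π^{-1}(V) ∈ τ. V is open in τ_Q iff π^{-1}(V) ∈ τ.
  V = {}: π^{-1}(V) = ∅ ∈ τ ✓.
  V = {[K]}: π^{-1}(V) = {K} ∈ τ ✓.
  V = {[L=M]}: π^{-1}(V) = {L, M} ∉ τ ✗.
  V = {[K], [L=M]}: π^{-1}(V) = {K, L, M} ∉ τ ✗.
  V = {[N=O]}: π^{-1}(V) = {N, O} ∉ τ ✗.
  V = {[K], [N=O]}: π^{-1}(V) = {K, N, O} ∈ τ ✓.
  V = {[L=M], [N=O]}: π^{-1}(V) = {L, M, N, O} ∉ τ ✗.
  V = {[K], [L=M], [N=O]}: π^{-1}(V) = {K, L, M, N, O} ∈ τ ✓.
Open sets in the quotient: τ_Q = {{}, {[K]}, {[K], [N=O]}, {[K], [L=M], [N=O]}} (4 elements).


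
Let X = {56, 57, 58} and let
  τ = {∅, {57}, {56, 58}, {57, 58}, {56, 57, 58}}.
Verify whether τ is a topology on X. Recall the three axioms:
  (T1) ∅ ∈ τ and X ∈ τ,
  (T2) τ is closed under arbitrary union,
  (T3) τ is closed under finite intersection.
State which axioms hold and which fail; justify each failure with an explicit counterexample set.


τ is NOT a topology on X.

Axiom (T1): ∅ ∈ τ? Yes; X ∈ τ? Yes.
Axiom (T2/T3): check pairwise unions and intersections of members of τ.
Counterexample for (T3): {56, 58} ∩ {57, 58} = {58} ∉ τ. Therefore τ is NOT a topology.


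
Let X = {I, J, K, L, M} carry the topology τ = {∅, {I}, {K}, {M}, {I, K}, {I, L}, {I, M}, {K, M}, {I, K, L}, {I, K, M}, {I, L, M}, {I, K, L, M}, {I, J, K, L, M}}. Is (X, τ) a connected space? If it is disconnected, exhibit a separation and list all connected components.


(X, τ) is connected.

Find clopen sets (U ∈ τ with X ∖ U ∈ τ):
  U = ∅, X ∖ U = {I, J, K, L, M} — both open, so U is clopen.
  U = {I, J, K, L, M}, X ∖ U = ∅ — both open, so U is clopen.
Only trivial clopens (∅ and X) exist, so (X, τ) is connected.
Compute connected components by grouping points that agree on all clopens:
  component: {I, J, K, L, M}


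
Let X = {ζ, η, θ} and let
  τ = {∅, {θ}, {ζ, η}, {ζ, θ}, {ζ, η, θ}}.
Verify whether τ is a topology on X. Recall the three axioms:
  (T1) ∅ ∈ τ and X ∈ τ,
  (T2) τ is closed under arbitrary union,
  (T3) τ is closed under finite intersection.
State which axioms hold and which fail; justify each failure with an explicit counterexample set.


τ is NOT a topology on X.

Axiom (T1): ∅ ∈ τ? Yes; X ∈ τ? Yes.
Axiom (T2/T3): check pairwise unions and intersections of members of τ.
Counterexample for (T3): {ζ, η} ∩ {ζ, θ} = {ζ} ∉ τ. Therefore τ is NOT a topology.


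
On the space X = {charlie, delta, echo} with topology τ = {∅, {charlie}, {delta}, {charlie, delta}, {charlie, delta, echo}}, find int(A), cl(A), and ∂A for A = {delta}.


int(A) = {delta}, cl(A) = {delta, echo}, ∂A = {echo}.

Closed sets in (X, τ) are complements of opens:
  closed(X, τ) = {∅, {echo}, {charlie, echo}, {delta, echo}, {charlie, delta, echo}}.
int(A) = ⋃ {U ∈ τ : U ⊆ A}. Opens contained in A: ∅, {delta}.
Taking the union of these: int(A) = {delta}.
cl(A) = ⋂ {C closed : A ⊆ C}. Closed sets containing A: {delta, echo}, {charlie, delta, echo}.
Intersecting these: cl(A) = {delta, echo}.
∂A = cl(A) ∖ int(A) = {delta, echo} ∖ {delta} = {echo}.


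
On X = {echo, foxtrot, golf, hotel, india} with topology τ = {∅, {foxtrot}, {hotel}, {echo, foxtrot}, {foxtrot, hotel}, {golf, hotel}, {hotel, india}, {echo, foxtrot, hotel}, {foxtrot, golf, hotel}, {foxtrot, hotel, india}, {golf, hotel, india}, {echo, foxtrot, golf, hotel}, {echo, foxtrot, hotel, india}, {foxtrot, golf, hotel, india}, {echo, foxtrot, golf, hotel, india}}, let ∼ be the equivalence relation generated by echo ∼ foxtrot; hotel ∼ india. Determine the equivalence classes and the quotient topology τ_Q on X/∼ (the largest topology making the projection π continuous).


X/∼ = {[echo=foxtrot], [golf], [hotel=india]}; |τ_Q| = 6.

Equivalence classes: [echo=foxtrot], [golf], [hotel=india].
Quotient map π: X → X/∼ sends echo ↦ [echo=foxtrot], foxtrot ↦ [echo=foxtrot], golf ↦ [golf], hotel ↦ [hotel=india], india ↦ [hotel=india].
For each subset V ⊆ X/∼, compute π^{-1}(V) ⊆ X and check whether π^{-1}(V) ∈ τ. V is open in τ_Q iff π^{-1}(V) ∈ τ.
  V = {}: π^{-1}(V) = ∅ ∈ τ ✓.
  V = {[echo=foxtrot]}: π^{-1}(V) = {echo, foxtrot} ∈ τ ✓.
  V = {[golf]}: π^{-1}(V) = {golf} ∉ τ ✗.
  V = {[echo=foxtrot], [golf]}: π^{-1}(V) = {echo, foxtrot, golf} ∉ τ ✗.
  V = {[hotel=india]}: π^{-1}(V) = {hotel, india} ∈ τ ✓.
  V = {[echo=foxtrot], [hotel=india]}: π^{-1}(V) = {echo, foxtrot, hotel, india} ∈ τ ✓.
  V = {[golf], [hotel=india]}: π^{-1}(V) = {golf, hotel, india} ∈ τ ✓.
  V = {[echo=foxtrot], [golf], [hotel=india]}: π^{-1}(V) = {echo, foxtrot, golf, hotel, india} ∈ τ ✓.
Open sets in the quotient: τ_Q = {{}, {[echo=foxtrot]}, {[hotel=india]}, {[echo=foxtrot], [hotel=india]}, {[golf], [hotel=india]}, {[echo=foxtrot], [golf], [hotel=india]}} (6 elements).


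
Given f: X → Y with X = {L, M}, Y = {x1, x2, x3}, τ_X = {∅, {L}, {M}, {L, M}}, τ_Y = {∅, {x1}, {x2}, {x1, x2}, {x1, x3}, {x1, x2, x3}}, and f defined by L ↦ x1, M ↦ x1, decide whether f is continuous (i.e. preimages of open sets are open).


f IS continuous.

Compute f^{-1}(U) for each U ∈ τ_Y:
  U = ∅: f^{-1}(U) = ∅ ∈ τ_X ✓.
  U = {x1}: f^{-1}(U) = {L, M} ∈ τ_X ✓.
  U = {x2}: f^{-1}(U) = ∅ ∈ τ_X ✓.
  U = {x1, x2}: f^{-1}(U) = {L, M} ∈ τ_X ✓.
  U = {x1, x3}: f^{-1}(U) = {L, M} ∈ τ_X ✓.
  U = {x1, x2, x3}: f^{-1}(U) = {L, M} ∈ τ_X ✓.
Every preimage lies in τ_X, so f IS continuous.


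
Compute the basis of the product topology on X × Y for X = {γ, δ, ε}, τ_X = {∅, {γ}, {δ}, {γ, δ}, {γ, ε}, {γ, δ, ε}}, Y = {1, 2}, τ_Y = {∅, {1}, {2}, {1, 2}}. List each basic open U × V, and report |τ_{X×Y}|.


Basis B = {∅ × ∅, {γ} × {1}, {γ} × {2}, {δ} × {1}, {δ} × {2}, {γ} × {1, 2}, {γ, δ} × {1}, {γ, ε} × {1}, {γ, δ} × {2}, {γ, ε} × {2}, {δ} × {1, 2}, {γ, δ, ε} × {1}, {γ, δ, ε} × {2}, {γ, δ} × {1, 2}, {γ, ε} × {1, 2}, {γ, δ, ε} × {1, 2}}; |τ_{X×Y}| = 36.

Enumerate products U × V with U ∈ τ_X, V ∈ τ_Y (deduplicated):
  ∅ × ∅ = {} (∅)
  {γ} × {1} = {(γ,1)}
  {γ} × {2} = {(γ,2)}
  {δ} × {1} = {(δ,1)}
  {δ} × {2} = {(δ,2)}
  {γ} × {1, 2} = {(γ,1), (γ,2)}
  {γ, δ} × {1} = {(γ,1), (δ,1)}
  {γ, ε} × {1} = {(γ,1), (ε,1)}
  {γ, δ} × {2} = {(γ,2), (δ,2)}
  {γ, ε} × {2} = {(γ,2), (ε,2)}
  {δ} × {1, 2} = {(δ,1), (δ,2)}
  {γ, δ, ε} × {1} = {(γ,1), (δ,1), (ε,1)}
  {γ, δ, ε} × {2} = {(γ,2), (δ,2), (ε,2)}
  {γ, δ} × {1, 2} = {(γ,1), (γ,2), (δ,1), (δ,2)}
  {γ, ε} × {1, 2} = {(γ,1), (γ,2), (ε,1), (ε,2)}
  {γ, δ, ε} × {1, 2} = {(γ,1), (γ,2), (δ,1), (δ,2), (ε,1), (ε,2)}
These 16 distinct sets form the basis B.
Close under arbitrary unions to get τ_{X×Y}; counting gives |τ_{X×Y}| = 36.


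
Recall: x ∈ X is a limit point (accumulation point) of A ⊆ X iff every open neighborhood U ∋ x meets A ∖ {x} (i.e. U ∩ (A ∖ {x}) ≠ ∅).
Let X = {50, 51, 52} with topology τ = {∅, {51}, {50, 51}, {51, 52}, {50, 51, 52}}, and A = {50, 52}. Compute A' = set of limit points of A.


A' = ∅

For each x ∈ X, list the open sets U ∈ τ with x ∈ U, then check whether U ∩ (A ∖ {x}) ≠ ∅ for every such U.
  x = 50: open {50, 51} ∋ x has {50, 51} ∩ (A ∖ {50}) = ∅, so x is NOT a limit point.
  x = 51: open {51} ∋ x has {51} ∩ (A ∖ {51}) = ∅, so x is NOT a limit point.
  x = 52: open {51, 52} ∋ x has {51, 52} ∩ (A ∖ {52}) = ∅, so x is NOT a limit point.
Collecting: A' = ∅.


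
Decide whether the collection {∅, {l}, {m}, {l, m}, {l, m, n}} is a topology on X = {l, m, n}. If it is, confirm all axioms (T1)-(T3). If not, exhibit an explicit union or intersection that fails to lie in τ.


τ IS a topology on X.

Axiom (T1): ∅ ∈ τ? Yes; X ∈ τ? Yes.
Axiom (T2/T3): check pairwise unions and intersections of members of τ.
All pairwise intersections and unions checked — each lies in τ. Therefore τ satisfies (T1), (T2), (T3): it IS a topology on X.


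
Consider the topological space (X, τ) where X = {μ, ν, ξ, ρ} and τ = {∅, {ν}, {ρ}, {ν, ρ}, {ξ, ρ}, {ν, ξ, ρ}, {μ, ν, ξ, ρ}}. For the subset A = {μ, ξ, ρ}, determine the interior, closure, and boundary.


int(A) = {ξ, ρ}, cl(A) = {μ, ξ, ρ}, ∂A = {μ}.

Closed sets in (X, τ) are complements of opens:
  closed(X, τ) = {∅, {μ}, {μ, ν}, {μ, ξ}, {μ, ν, ξ}, {μ, ξ, ρ}, {μ, ν, ξ, ρ}}.
int(A) = ⋃ {U ∈ τ : U ⊆ A}. Opens contained in A: ∅, {ρ}, {ξ, ρ}.
Taking the union of these: int(A) = {ξ, ρ}.
cl(A) = ⋂ {C closed : A ⊆ C}. Closed sets containing A: {μ, ξ, ρ}, {μ, ν, ξ, ρ}.
Intersecting these: cl(A) = {μ, ξ, ρ}.
∂A = cl(A) ∖ int(A) = {μ, ξ, ρ} ∖ {ξ, ρ} = {μ}.


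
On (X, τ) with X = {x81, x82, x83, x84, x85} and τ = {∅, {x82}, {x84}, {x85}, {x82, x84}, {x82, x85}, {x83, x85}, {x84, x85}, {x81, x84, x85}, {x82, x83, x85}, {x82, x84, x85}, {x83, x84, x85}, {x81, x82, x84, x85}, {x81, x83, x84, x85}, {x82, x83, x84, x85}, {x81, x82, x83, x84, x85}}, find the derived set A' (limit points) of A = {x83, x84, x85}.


A' = {x81, x83}

For each x ∈ X, list the open sets U ∈ τ with x ∈ U, then check whether U ∩ (A ∖ {x}) ≠ ∅ for every such U.
  x = x81: opens ∋ x are {x81, x84, x85}, {x81, x82, x84, x85}, {x81, x83, x84, x85}, {x81, x82, x83, x84, x85}; each meets A ∖ {x81}, so x IS a limit point.
  x = x82: open {x82} ∋ x has {x82} ∩ (A ∖ {x82}) = ∅, so x is NOT a limit point.
  x = x83: opens ∋ x are {x83, x85}, {x82, x83, x85}, {x83, x84, x85}, {x81, x83, x84, x85}, {x82, x83, x84, x85}, {x81, x82, x83, x84, x85}; each meets A ∖ {x83}, so x IS a limit point.
  x = x84: open {x84} ∋ x has {x84} ∩ (A ∖ {x84}) = ∅, so x is NOT a limit point.
  x = x85: open {x85} ∋ x has {x85} ∩ (A ∖ {x85}) = ∅, so x is NOT a limit point.
Collecting: A' = {x81, x83}.


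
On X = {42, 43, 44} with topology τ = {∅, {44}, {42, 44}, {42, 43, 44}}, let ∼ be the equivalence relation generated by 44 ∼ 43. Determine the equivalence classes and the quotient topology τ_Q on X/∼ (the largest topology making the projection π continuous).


X/∼ = {[42], [43=44]}; |τ_Q| = 2.

Equivalence classes: [42], [43=44].
Quotient map π: X → X/∼ sends 42 ↦ [42], 43 ↦ [43=44], 44 ↦ [43=44].
For each subset V ⊆ X/∼, compute π^{-1}(V) ⊆ X and check whether π^{-1}(V) ∈ τ. V is open in τ_Q iff π^{-1}(V) ∈ τ.
  V = {}: π^{-1}(V) = ∅ ∈ τ ✓.
  V = {[42]}: π^{-1}(V) = {42} ∉ τ ✗.
  V = {[43=44]}: π^{-1}(V) = {43, 44} ∉ τ ✗.
  V = {[42], [43=44]}: π^{-1}(V) = {42, 43, 44} ∈ τ ✓.
Open sets in the quotient: τ_Q = {{}, {[42], [43=44]}} (2 elements).


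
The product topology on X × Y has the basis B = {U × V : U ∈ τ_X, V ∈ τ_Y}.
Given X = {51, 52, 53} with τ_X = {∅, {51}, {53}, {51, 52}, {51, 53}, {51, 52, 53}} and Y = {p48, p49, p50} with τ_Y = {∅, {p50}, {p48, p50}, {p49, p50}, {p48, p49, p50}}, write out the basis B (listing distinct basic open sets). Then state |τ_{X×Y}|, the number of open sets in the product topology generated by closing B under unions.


Basis B = {∅ × ∅, {51} × {p50}, {53} × {p50}, {51} × {p48, p50}, {51} × {p49, p50}, {51, 52} × {p50}, {51, 53} × {p50}, {53} × {p48, p50}, {53} × {p49, p50}, {51} × {p48, p49, p50}, {51, 52, 53} × {p50}, {53} × {p48, p49, p50}, {51, 52} × {p48, p50}, {51, 53} × {p48, p50}, {51, 52} × {p49, p50}, {51, 53} × {p49, p50}, {51, 52} × {p48, p49, p50}, {51, 53} × {p48, p49, p50}, {51, 52, 53} × {p48, p50}, {51, 52, 53} × {p49, p50}, {51, 52, 53} × {p48, p49, p50}}; |τ_{X×Y}| = 70.

Enumerate products U × V with U ∈ τ_X, V ∈ τ_Y (deduplicated):
  ∅ × ∅ = {} (∅)
  {51} × {p50} = {(51,p50)}
  {53} × {p50} = {(53,p50)}
  {51} × {p48, p50} = {(51,p48), (51,p50)}
  {51} × {p49, p50} = {(51,p49), (51,p50)}
  {51, 52} × {p50} = {(51,p50), (52,p50)}
  {51, 53} × {p50} = {(51,p50), (53,p50)}
  {53} × {p48, p50} = {(53,p48), (53,p50)}
  {53} × {p49, p50} = {(53,p49), (53,p50)}
  {51} × {p48, p49, p50} = {(51,p48), (51,p49), (51,p50)}
  {51, 52, 53} × {p50} = {(51,p50), (52,p50), (53,p50)}
  {53} × {p48, p49, p50} = {(53,p48), (53,p49), (53,p50)}
  {51, 52} × {p48, p50} = {(51,p48), (51,p50), (52,p48), (52,p50)}
  {51, 53} × {p48, p50} = {(51,p48), (51,p50), (53,p48), (53,p50)}
  {51, 52} × {p49, p50} = {(51,p49), (51,p50), (52,p49), (52,p50)}
  {51, 53} × {p49, p50} = {(51,p49), (51,p50), (53,p49), (53,p50)}
  {51, 52} × {p48, p49, p50} = {(51,p48), (51,p49), (51,p50), (52,p48), (52,p49), (52,p50)}
  {51, 53} × {p48, p49, p50} = {(51,p48), (51,p49), (51,p50), (53,p48), (53,p49), (53,p50)}
  {51, 52, 53} × {p48, p50} = {(51,p48), (51,p50), (52,p48), (52,p50), (53,p48), (53,p50)}
  {51, 52, 53} × {p49, p50} = {(51,p49), (51,p50), (52,p49), (52,p50), (53,p49), (53,p50)}
  {51, 52, 53} × {p48, p49, p50} = {(51,p48), (51,p49), (51,p50), (52,p48), (52,p49), (52,p50), (53,p48), (53,p49), (53,p50)}
These 21 distinct sets form the basis B.
Close under arbitrary unions to get τ_{X×Y}; counting gives |τ_{X×Y}| = 70.


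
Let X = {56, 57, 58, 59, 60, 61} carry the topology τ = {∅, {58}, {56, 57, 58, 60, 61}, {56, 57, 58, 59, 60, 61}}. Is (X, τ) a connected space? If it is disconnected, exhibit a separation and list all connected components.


(X, τ) is connected.

Find clopen sets (U ∈ τ with X ∖ U ∈ τ):
  U = ∅, X ∖ U = {56, 57, 58, 59, 60, 61} — both open, so U is clopen.
  U = {56, 57, 58, 59, 60, 61}, X ∖ U = ∅ — both open, so U is clopen.
Only trivial clopens (∅ and X) exist, so (X, τ) is connected.
Compute connected components by grouping points that agree on all clopens:
  component: {56, 57, 58, 59, 60, 61}


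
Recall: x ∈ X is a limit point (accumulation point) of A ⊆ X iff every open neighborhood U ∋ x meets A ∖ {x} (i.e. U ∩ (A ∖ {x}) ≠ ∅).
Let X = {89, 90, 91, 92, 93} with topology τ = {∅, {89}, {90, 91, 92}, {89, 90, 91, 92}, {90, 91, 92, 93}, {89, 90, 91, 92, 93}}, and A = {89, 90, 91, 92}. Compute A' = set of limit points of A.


A' = {90, 91, 92, 93}

For each x ∈ X, list the open sets U ∈ τ with x ∈ U, then check whether U ∩ (A ∖ {x}) ≠ ∅ for every such U.
  x = 89: open {89} ∋ x has {89} ∩ (A ∖ {89}) = ∅, so x is NOT a limit point.
  x = 90: opens ∋ x are {90, 91, 92}, {89, 90, 91, 92}, {90, 91, 92, 93}, {89, 90, 91, 92, 93}; each meets A ∖ {90}, so x IS a limit point.
  x = 91: opens ∋ x are {90, 91, 92}, {89, 90, 91, 92}, {90, 91, 92, 93}, {89, 90, 91, 92, 93}; each meets A ∖ {91}, so x IS a limit point.
  x = 92: opens ∋ x are {90, 91, 92}, {89, 90, 91, 92}, {90, 91, 92, 93}, {89, 90, 91, 92, 93}; each meets A ∖ {92}, so x IS a limit point.
  x = 93: opens ∋ x are {90, 91, 92, 93}, {89, 90, 91, 92, 93}; each meets A ∖ {93}, so x IS a limit point.
Collecting: A' = {90, 91, 92, 93}.


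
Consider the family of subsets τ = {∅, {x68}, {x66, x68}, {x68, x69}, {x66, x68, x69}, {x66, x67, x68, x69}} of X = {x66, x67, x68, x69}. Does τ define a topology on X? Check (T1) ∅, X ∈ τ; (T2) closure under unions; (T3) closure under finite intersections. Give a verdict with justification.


τ IS a topology on X.

Axiom (T1): ∅ ∈ τ? Yes; X ∈ τ? Yes.
Axiom (T2/T3): check pairwise unions and intersections of members of τ.
All pairwise intersections and unions checked — each lies in τ. Therefore τ satisfies (T1), (T2), (T3): it IS a topology on X.


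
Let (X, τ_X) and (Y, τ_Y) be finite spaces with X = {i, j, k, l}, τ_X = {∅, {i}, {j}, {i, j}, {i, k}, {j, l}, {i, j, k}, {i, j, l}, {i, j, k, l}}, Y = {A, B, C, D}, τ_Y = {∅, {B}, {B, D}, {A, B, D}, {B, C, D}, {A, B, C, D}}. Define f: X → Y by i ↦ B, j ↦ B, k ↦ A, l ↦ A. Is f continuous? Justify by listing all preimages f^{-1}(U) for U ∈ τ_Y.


f IS continuous.

Compute f^{-1}(U) for each U ∈ τ_Y:
  U = ∅: f^{-1}(U) = ∅ ∈ τ_X ✓.
  U = {B}: f^{-1}(U) = {i, j} ∈ τ_X ✓.
  U = {B, D}: f^{-1}(U) = {i, j} ∈ τ_X ✓.
  U = {A, B, D}: f^{-1}(U) = {i, j, k, l} ∈ τ_X ✓.
  U = {B, C, D}: f^{-1}(U) = {i, j} ∈ τ_X ✓.
  U = {A, B, C, D}: f^{-1}(U) = {i, j, k, l} ∈ τ_X ✓.
Every preimage lies in τ_X, so f IS continuous.


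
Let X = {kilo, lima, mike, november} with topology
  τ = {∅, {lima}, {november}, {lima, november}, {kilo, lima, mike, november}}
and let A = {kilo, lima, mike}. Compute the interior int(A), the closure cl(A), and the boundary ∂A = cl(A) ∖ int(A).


int(A) = {lima}, cl(A) = {kilo, lima, mike}, ∂A = {kilo, mike}.

Closed sets in (X, τ) are complements of opens:
  closed(X, τ) = {∅, {kilo, mike}, {kilo, lima, mike}, {kilo, mike, november}, {kilo, lima, mike, november}}.
int(A) = ⋃ {U ∈ τ : U ⊆ A}. Opens contained in A: ∅, {lima}.
Taking the union of these: int(A) = {lima}.
cl(A) = ⋂ {C closed : A ⊆ C}. Closed sets containing A: {kilo, lima, mike}, {kilo, lima, mike, november}.
Intersecting these: cl(A) = {kilo, lima, mike}.
∂A = cl(A) ∖ int(A) = {kilo, lima, mike} ∖ {lima} = {kilo, mike}.


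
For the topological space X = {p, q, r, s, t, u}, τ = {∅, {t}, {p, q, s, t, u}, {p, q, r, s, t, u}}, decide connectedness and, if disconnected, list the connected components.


(X, τ) is connected.

Find clopen sets (U ∈ τ with X ∖ U ∈ τ):
  U = ∅, X ∖ U = {p, q, r, s, t, u} — both open, so U is clopen.
  U = {p, q, r, s, t, u}, X ∖ U = ∅ — both open, so U is clopen.
Only trivial clopens (∅ and X) exist, so (X, τ) is connected.
Compute connected components by grouping points that agree on all clopens:
  component: {p, q, r, s, t, u}


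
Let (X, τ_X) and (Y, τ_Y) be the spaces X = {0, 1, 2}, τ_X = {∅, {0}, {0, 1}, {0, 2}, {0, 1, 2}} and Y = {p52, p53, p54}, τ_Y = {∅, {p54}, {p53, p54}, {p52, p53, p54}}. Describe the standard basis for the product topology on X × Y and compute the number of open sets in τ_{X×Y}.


Basis B = {∅ × ∅, {0} × {p54}, {0} × {p53, p54}, {0, 1} × {p54}, {0, 2} × {p54}, {0} × {p52, p53, p54}, {0, 1, 2} × {p54}, {0, 1} × {p53, p54}, {0, 2} × {p53, p54}, {0, 1} × {p52, p53, p54}, {0, 2} × {p52, p53, p54}, {0, 1, 2} × {p53, p54}, {0, 1, 2} × {p52, p53, p54}}; |τ_{X×Y}| = 30.

Enumerate products U × V with U ∈ τ_X, V ∈ τ_Y (deduplicated):
  ∅ × ∅ = {} (∅)
  {0} × {p54} = {(0,p54)}
  {0} × {p53, p54} = {(0,p53), (0,p54)}
  {0, 1} × {p54} = {(0,p54), (1,p54)}
  {0, 2} × {p54} = {(0,p54), (2,p54)}
  {0} × {p52, p53, p54} = {(0,p52), (0,p53), (0,p54)}
  {0, 1, 2} × {p54} = {(0,p54), (1,p54), (2,p54)}
  {0, 1} × {p53, p54} = {(0,p53), (0,p54), (1,p53), (1,p54)}
  {0, 2} × {p53, p54} = {(0,p53), (0,p54), (2,p53), (2,p54)}
  {0, 1} × {p52, p53, p54} = {(0,p52), (0,p53), (0,p54), (1,p52), (1,p53), (1,p54)}
  {0, 2} × {p52, p53, p54} = {(0,p52), (0,p53), (0,p54), (2,p52), (2,p53), (2,p54)}
  {0, 1, 2} × {p53, p54} = {(0,p53), (0,p54), (1,p53), (1,p54), (2,p53), (2,p54)}
  {0, 1, 2} × {p52, p53, p54} = {(0,p52), (0,p53), (0,p54), (1,p52), (1,p53), (1,p54), (2,p52), (2,p53), (2,p54)}
These 13 distinct sets form the basis B.
Close under arbitrary unions to get τ_{X×Y}; counting gives |τ_{X×Y}| = 30.


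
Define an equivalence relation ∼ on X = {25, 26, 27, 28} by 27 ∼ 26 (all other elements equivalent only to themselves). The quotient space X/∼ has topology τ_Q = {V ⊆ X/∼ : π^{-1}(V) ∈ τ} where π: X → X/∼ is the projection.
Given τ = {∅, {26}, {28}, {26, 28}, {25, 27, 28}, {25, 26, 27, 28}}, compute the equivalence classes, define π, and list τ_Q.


X/∼ = {[25], [26=27], [28]}; |τ_Q| = 3.

Equivalence classes: [25], [26=27], [28].
Quotient map π: X → X/∼ sends 25 ↦ [25], 26 ↦ [26=27], 27 ↦ [26=27], 28 ↦ [28].
For each subset V ⊆ X/∼, compute π^{-1}(V) ⊆ X and check whether π^{-1}(V) ∈ τ. V is open in τ_Q iff π^{-1}(V) ∈ τ.
  V = {}: π^{-1}(V) = ∅ ∈ τ ✓.
  V = {[25]}: π^{-1}(V) = {25} ∉ τ ✗.
  V = {[26=27]}: π^{-1}(V) = {26, 27} ∉ τ ✗.
  V = {[25], [26=27]}: π^{-1}(V) = {25, 26, 27} ∉ τ ✗.
  V = {[28]}: π^{-1}(V) = {28} ∈ τ ✓.
  V = {[25], [28]}: π^{-1}(V) = {25, 28} ∉ τ ✗.
  V = {[26=27], [28]}: π^{-1}(V) = {26, 27, 28} ∉ τ ✗.
  V = {[25], [26=27], [28]}: π^{-1}(V) = {25, 26, 27, 28} ∈ τ ✓.
Open sets in the quotient: τ_Q = {{}, {[28]}, {[25], [26=27], [28]}} (3 elements).


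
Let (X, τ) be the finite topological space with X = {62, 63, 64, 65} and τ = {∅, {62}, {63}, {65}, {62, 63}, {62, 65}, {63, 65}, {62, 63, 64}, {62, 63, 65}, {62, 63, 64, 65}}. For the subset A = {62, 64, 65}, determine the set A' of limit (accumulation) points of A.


A' = {64}

For each x ∈ X, list the open sets U ∈ τ with x ∈ U, then check whether U ∩ (A ∖ {x}) ≠ ∅ for every such U.
  x = 62: open {62} ∋ x has {62} ∩ (A ∖ {62}) = ∅, so x is NOT a limit point.
  x = 63: open {63} ∋ x has {63} ∩ (A ∖ {63}) = ∅, so x is NOT a limit point.
  x = 64: opens ∋ x are {62, 63, 64}, {62, 63, 64, 65}; each meets A ∖ {64}, so x IS a limit point.
  x = 65: open {65} ∋ x has {65} ∩ (A ∖ {65}) = ∅, so x is NOT a limit point.
Collecting: A' = {64}.


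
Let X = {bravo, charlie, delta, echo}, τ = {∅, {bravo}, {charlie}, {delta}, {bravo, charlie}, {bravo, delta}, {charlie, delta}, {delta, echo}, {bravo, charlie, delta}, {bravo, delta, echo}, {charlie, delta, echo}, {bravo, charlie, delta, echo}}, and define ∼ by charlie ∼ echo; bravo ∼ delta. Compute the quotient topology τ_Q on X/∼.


X/∼ = {[bravo=delta], [charlie=echo]}; |τ_Q| = 3.

Equivalence classes: [bravo=delta], [charlie=echo].
Quotient map π: X → X/∼ sends bravo ↦ [bravo=delta], charlie ↦ [charlie=echo], delta ↦ [bravo=delta], echo ↦ [charlie=echo].
For each subset V ⊆ X/∼, compute π^{-1}(V) ⊆ X and check whether π^{-1}(V) ∈ τ. V is open in τ_Q iff π^{-1}(V) ∈ τ.
  V = {}: π^{-1}(V) = ∅ ∈ τ ✓.
  V = {[bravo=delta]}: π^{-1}(V) = {bravo, delta} ∈ τ ✓.
  V = {[charlie=echo]}: π^{-1}(V) = {charlie, echo} ∉ τ ✗.
  V = {[bravo=delta], [charlie=echo]}: π^{-1}(V) = {bravo, charlie, delta, echo} ∈ τ ✓.
Open sets in the quotient: τ_Q = {{}, {[bravo=delta]}, {[bravo=delta], [charlie=echo]}} (3 elements).


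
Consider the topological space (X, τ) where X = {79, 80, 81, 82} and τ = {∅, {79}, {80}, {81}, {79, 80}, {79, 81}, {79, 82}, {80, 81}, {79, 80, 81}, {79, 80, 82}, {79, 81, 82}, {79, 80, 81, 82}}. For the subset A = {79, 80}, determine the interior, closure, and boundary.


int(A) = {79, 80}, cl(A) = {79, 80, 82}, ∂A = {82}.

Closed sets in (X, τ) are complements of opens:
  closed(X, τ) = {∅, {80}, {81}, {82}, {79, 82}, {80, 81}, {80, 82}, {81, 82}, {79, 80, 82}, {79, 81, 82}, {80, 81, 82}, {79, 80, 81, 82}}.
int(A) = ⋃ {U ∈ τ : U ⊆ A}. Opens contained in A: ∅, {79}, {80}, {79, 80}.
Taking the union of these: int(A) = {79, 80}.
cl(A) = ⋂ {C closed : A ⊆ C}. Closed sets containing A: {79, 80, 82}, {79, 80, 81, 82}.
Intersecting these: cl(A) = {79, 80, 82}.
∂A = cl(A) ∖ int(A) = {79, 80, 82} ∖ {79, 80} = {82}.


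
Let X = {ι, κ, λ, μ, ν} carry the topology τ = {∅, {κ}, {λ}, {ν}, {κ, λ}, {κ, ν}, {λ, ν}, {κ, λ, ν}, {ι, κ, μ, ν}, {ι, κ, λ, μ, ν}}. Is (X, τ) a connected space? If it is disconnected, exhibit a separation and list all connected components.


(X, τ) is disconnected; components = [{λ}, {ι, κ, μ, ν}].

Find clopen sets (U ∈ τ with X ∖ U ∈ τ):
  U = ∅, X ∖ U = {ι, κ, λ, μ, ν} — both open, so U is clopen.
  U = {λ}, X ∖ U = {ι, κ, μ, ν} — both open, so U is clopen.
  U = {ι, κ, μ, ν}, X ∖ U = {λ} — both open, so U is clopen.
  U = {ι, κ, λ, μ, ν}, X ∖ U = ∅ — both open, so U is clopen.
Nontrivial clopen(s) exist: e.g. {ι, κ, μ, ν}. So (X, τ) is disconnected.
Compute connected components by grouping points that agree on all clopens:
  component: {λ}
  component: {ι, κ, μ, ν}


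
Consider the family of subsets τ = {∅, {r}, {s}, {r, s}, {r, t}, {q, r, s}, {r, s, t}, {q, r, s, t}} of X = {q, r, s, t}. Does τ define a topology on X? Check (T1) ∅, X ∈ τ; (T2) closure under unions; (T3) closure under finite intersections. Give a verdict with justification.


τ IS a topology on X.

Axiom (T1): ∅ ∈ τ? Yes; X ∈ τ? Yes.
Axiom (T2/T3): check pairwise unions and intersections of members of τ.
All pairwise intersections and unions checked — each lies in τ. Therefore τ satisfies (T1), (T2), (T3): it IS a topology on X.


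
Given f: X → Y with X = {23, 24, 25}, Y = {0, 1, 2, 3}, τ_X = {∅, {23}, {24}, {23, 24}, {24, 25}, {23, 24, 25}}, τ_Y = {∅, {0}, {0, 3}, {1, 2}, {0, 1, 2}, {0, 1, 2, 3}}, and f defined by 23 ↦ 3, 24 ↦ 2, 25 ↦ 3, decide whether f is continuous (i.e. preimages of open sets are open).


f is NOT continuous.

Compute f^{-1}(U) for each U ∈ τ_Y:
  U = ∅: f^{-1}(U) = ∅ ∈ τ_X ✓.
  U = {0}: f^{-1}(U) = ∅ ∈ τ_X ✓.
  U = {0, 3}: f^{-1}(U) = {23, 25} ∉ τ_X ✗.
  U = {1, 2}: f^{-1}(U) = {24} ∈ τ_X ✓.
  U = {0, 1, 2}: f^{-1}(U) = {24} ∈ τ_X ✓.
  U = {0, 1, 2, 3}: f^{-1}(U) = {23, 24, 25} ∈ τ_X ✓.
Found U = {0, 3} with f^{-1}(U) = {23, 25} not in τ_X. Therefore f is NOT continuous.


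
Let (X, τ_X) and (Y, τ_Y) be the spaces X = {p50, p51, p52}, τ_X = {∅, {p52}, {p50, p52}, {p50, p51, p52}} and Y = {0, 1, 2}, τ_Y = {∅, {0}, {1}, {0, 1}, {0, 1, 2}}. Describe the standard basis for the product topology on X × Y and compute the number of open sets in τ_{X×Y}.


Basis B = {∅ × ∅, {p52} × {0}, {p52} × {1}, {p50, p52} × {0}, {p50, p52} × {1}, {p52} × {0, 1}, {p50, p51, p52} × {0}, {p50, p51, p52} × {1}, {p52} × {0, 1, 2}, {p50, p52} × {0, 1}, {p50, p52} × {0, 1, 2}, {p50, p51, p52} × {0, 1}, {p50, p51, p52} × {0, 1, 2}}; |τ_{X×Y}| = 30.

Enumerate products U × V with U ∈ τ_X, V ∈ τ_Y (deduplicated):
  ∅ × ∅ = {} (∅)
  {p52} × {0} = {(p52,0)}
  {p52} × {1} = {(p52,1)}
  {p50, p52} × {0} = {(p50,0), (p52,0)}
  {p50, p52} × {1} = {(p50,1), (p52,1)}
  {p52} × {0, 1} = {(p52,0), (p52,1)}
  {p50, p51, p52} × {0} = {(p50,0), (p51,0), (p52,0)}
  {p50, p51, p52} × {1} = {(p50,1), (p51,1), (p52,1)}
  {p52} × {0, 1, 2} = {(p52,0), (p52,1), (p52,2)}
  {p50, p52} × {0, 1} = {(p50,0), (p50,1), (p52,0), (p52,1)}
  {p50, p52} × {0, 1, 2} = {(p50,0), (p50,1), (p50,2), (p52,0), (p52,1), (p52,2)}
  {p50, p51, p52} × {0, 1} = {(p50,0), (p50,1), (p51,0), (p51,1), (p52,0), (p52,1)}
  {p50, p51, p52} × {0, 1, 2} = {(p50,0), (p50,1), (p50,2), (p51,0), (p51,1), (p51,2), (p52,0), (p52,1), (p52,2)}
These 13 distinct sets form the basis B.
Close under arbitrary unions to get τ_{X×Y}; counting gives |τ_{X×Y}| = 30.


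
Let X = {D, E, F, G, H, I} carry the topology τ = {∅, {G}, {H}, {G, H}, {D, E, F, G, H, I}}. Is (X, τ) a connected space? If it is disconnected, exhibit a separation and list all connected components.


(X, τ) is connected.

Find clopen sets (U ∈ τ with X ∖ U ∈ τ):
  U = ∅, X ∖ U = {D, E, F, G, H, I} — both open, so U is clopen.
  U = {D, E, F, G, H, I}, X ∖ U = ∅ — both open, so U is clopen.
Only trivial clopens (∅ and X) exist, so (X, τ) is connected.
Compute connected components by grouping points that agree on all clopens:
  component: {D, E, F, G, H, I}


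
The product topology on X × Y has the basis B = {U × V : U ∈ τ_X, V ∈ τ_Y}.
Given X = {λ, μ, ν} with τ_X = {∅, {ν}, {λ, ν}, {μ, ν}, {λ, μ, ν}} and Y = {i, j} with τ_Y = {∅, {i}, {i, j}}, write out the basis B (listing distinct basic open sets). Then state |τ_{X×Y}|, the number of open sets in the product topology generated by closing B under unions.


Basis B = {∅ × ∅, {ν} × {i}, {λ, ν} × {i}, {μ, ν} × {i}, {ν} × {i, j}, {λ, μ, ν} × {i}, {λ, ν} × {i, j}, {μ, ν} × {i, j}, {λ, μ, ν} × {i, j}}; |τ_{X×Y}| = 14.

Enumerate products U × V with U ∈ τ_X, V ∈ τ_Y (deduplicated):
  ∅ × ∅ = {} (∅)
  {ν} × {i} = {(ν,i)}
  {λ, ν} × {i} = {(λ,i), (ν,i)}
  {μ, ν} × {i} = {(μ,i), (ν,i)}
  {ν} × {i, j} = {(ν,i), (ν,j)}
  {λ, μ, ν} × {i} = {(λ,i), (μ,i), (ν,i)}
  {λ, ν} × {i, j} = {(λ,i), (λ,j), (ν,i), (ν,j)}
  {μ, ν} × {i, j} = {(μ,i), (μ,j), (ν,i), (ν,j)}
  {λ, μ, ν} × {i, j} = {(λ,i), (λ,j), (μ,i), (μ,j), (ν,i), (ν,j)}
These 9 distinct sets form the basis B.
Close under arbitrary unions to get τ_{X×Y}; counting gives |τ_{X×Y}| = 14.


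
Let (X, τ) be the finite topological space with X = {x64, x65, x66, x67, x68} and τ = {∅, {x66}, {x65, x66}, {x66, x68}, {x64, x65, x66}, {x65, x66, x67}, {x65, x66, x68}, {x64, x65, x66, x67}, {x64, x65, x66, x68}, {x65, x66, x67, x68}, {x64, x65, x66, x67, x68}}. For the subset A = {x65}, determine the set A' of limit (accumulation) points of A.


A' = {x64, x67}

For each x ∈ X, list the open sets U ∈ τ with x ∈ U, then check whether U ∩ (A ∖ {x}) ≠ ∅ for every such U.
  x = x64: opens ∋ x are {x64, x65, x66}, {x64, x65, x66, x67}, {x64, x65, x66, x68}, {x64, x65, x66, x67, x68}; each meets A ∖ {x64}, so x IS a limit point.
  x = x65: open {x65, x66} ∋ x has {x65, x66} ∩ (A ∖ {x65}) = ∅, so x is NOT a limit point.
  x = x66: open {x66} ∋ x has {x66} ∩ (A ∖ {x66}) = ∅, so x is NOT a limit point.
  x = x67: opens ∋ x are {x65, x66, x67}, {x64, x65, x66, x67}, {x65, x66, x67, x68}, {x64, x65, x66, x67, x68}; each meets A ∖ {x67}, so x IS a limit point.
  x = x68: open {x66, x68} ∋ x has {x66, x68} ∩ (A ∖ {x68}) = ∅, so x is NOT a limit point.
Collecting: A' = {x64, x67}.


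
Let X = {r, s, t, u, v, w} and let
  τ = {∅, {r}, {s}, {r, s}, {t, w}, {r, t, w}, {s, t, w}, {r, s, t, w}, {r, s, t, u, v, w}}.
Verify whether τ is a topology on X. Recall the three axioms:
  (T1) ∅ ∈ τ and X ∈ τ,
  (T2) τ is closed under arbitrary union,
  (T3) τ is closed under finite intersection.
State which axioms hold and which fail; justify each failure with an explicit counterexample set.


τ IS a topology on X.

Axiom (T1): ∅ ∈ τ? Yes; X ∈ τ? Yes.
Axiom (T2/T3): check pairwise unions and intersections of members of τ.
All pairwise intersections and unions checked — each lies in τ. Therefore τ satisfies (T1), (T2), (T3): it IS a topology on X.
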